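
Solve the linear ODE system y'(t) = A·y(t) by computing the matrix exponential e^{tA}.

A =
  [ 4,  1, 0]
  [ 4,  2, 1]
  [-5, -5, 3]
e^{tA} =
  [5*t^2*exp(3*t)/2 + t*exp(3*t) + exp(3*t), t*exp(3*t), t^2*exp(3*t)/2]
  [-5*t^2*exp(3*t)/2 + 4*t*exp(3*t), -t*exp(3*t) + exp(3*t), -t^2*exp(3*t)/2 + t*exp(3*t)]
  [-25*t^2*exp(3*t)/2 - 5*t*exp(3*t), -5*t*exp(3*t), -5*t^2*exp(3*t)/2 + exp(3*t)]

Strategy: write A = P · J · P⁻¹ where J is a Jordan canonical form, so e^{tA} = P · e^{tJ} · P⁻¹, and e^{tJ} can be computed block-by-block.

A has Jordan form
J =
  [3, 1, 0]
  [0, 3, 1]
  [0, 0, 3]
(up to reordering of blocks).

Per-block formulas:
  For a 3×3 Jordan block J_3(3): exp(t · J_3(3)) = e^(3t)·(I + t·N + (t^2/2)·N^2), where N is the 3×3 nilpotent shift.

After assembling e^{tJ} and conjugating by P, we get:

e^{tA} =
  [5*t^2*exp(3*t)/2 + t*exp(3*t) + exp(3*t), t*exp(3*t), t^2*exp(3*t)/2]
  [-5*t^2*exp(3*t)/2 + 4*t*exp(3*t), -t*exp(3*t) + exp(3*t), -t^2*exp(3*t)/2 + t*exp(3*t)]
  [-25*t^2*exp(3*t)/2 - 5*t*exp(3*t), -5*t*exp(3*t), -5*t^2*exp(3*t)/2 + exp(3*t)]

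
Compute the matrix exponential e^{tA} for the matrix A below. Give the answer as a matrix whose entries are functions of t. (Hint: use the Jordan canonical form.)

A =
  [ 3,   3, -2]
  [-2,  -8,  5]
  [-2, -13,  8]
e^{tA} =
  [t^2*exp(t) + 2*t*exp(t) + exp(t), 5*t^2*exp(t)/2 + 3*t*exp(t), -3*t^2*exp(t)/2 - 2*t*exp(t)]
  [2*t^2*exp(t) - 2*t*exp(t), 5*t^2*exp(t) - 9*t*exp(t) + exp(t), -3*t^2*exp(t) + 5*t*exp(t)]
  [4*t^2*exp(t) - 2*t*exp(t), 10*t^2*exp(t) - 13*t*exp(t), -6*t^2*exp(t) + 7*t*exp(t) + exp(t)]

Strategy: write A = P · J · P⁻¹ where J is a Jordan canonical form, so e^{tA} = P · e^{tJ} · P⁻¹, and e^{tJ} can be computed block-by-block.

A has Jordan form
J =
  [1, 1, 0]
  [0, 1, 1]
  [0, 0, 1]
(up to reordering of blocks).

Per-block formulas:
  For a 3×3 Jordan block J_3(1): exp(t · J_3(1)) = e^(1t)·(I + t·N + (t^2/2)·N^2), where N is the 3×3 nilpotent shift.

After assembling e^{tJ} and conjugating by P, we get:

e^{tA} =
  [t^2*exp(t) + 2*t*exp(t) + exp(t), 5*t^2*exp(t)/2 + 3*t*exp(t), -3*t^2*exp(t)/2 - 2*t*exp(t)]
  [2*t^2*exp(t) - 2*t*exp(t), 5*t^2*exp(t) - 9*t*exp(t) + exp(t), -3*t^2*exp(t) + 5*t*exp(t)]
  [4*t^2*exp(t) - 2*t*exp(t), 10*t^2*exp(t) - 13*t*exp(t), -6*t^2*exp(t) + 7*t*exp(t) + exp(t)]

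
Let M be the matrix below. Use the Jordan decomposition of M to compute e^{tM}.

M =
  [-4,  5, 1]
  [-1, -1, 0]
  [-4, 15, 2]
e^{tM} =
  [-3*t*exp(-t) + exp(-t), 5*t*exp(-t), t*exp(-t)]
  [3*t^2*exp(-t)/2 - t*exp(-t), -5*t^2*exp(-t)/2 + exp(-t), -t^2*exp(-t)/2]
  [-15*t^2*exp(-t)/2 - 4*t*exp(-t), 25*t^2*exp(-t)/2 + 15*t*exp(-t), 5*t^2*exp(-t)/2 + 3*t*exp(-t) + exp(-t)]

Strategy: write M = P · J · P⁻¹ where J is a Jordan canonical form, so e^{tM} = P · e^{tJ} · P⁻¹, and e^{tJ} can be computed block-by-block.

M has Jordan form
J =
  [-1,  1,  0]
  [ 0, -1,  1]
  [ 0,  0, -1]
(up to reordering of blocks).

Per-block formulas:
  For a 3×3 Jordan block J_3(-1): exp(t · J_3(-1)) = e^(-1t)·(I + t·N + (t^2/2)·N^2), where N is the 3×3 nilpotent shift.

After assembling e^{tJ} and conjugating by P, we get:

e^{tM} =
  [-3*t*exp(-t) + exp(-t), 5*t*exp(-t), t*exp(-t)]
  [3*t^2*exp(-t)/2 - t*exp(-t), -5*t^2*exp(-t)/2 + exp(-t), -t^2*exp(-t)/2]
  [-15*t^2*exp(-t)/2 - 4*t*exp(-t), 25*t^2*exp(-t)/2 + 15*t*exp(-t), 5*t^2*exp(-t)/2 + 3*t*exp(-t) + exp(-t)]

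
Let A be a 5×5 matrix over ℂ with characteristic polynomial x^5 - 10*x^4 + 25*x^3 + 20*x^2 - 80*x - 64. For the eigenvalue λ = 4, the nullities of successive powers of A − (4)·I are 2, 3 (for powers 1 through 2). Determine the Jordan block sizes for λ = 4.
Block sizes for λ = 4: [2, 1]

From the dimensions of kernels of powers, the number of Jordan blocks of size at least j is d_j − d_{j−1} where d_j = dim ker(N^j) (with d_0 = 0). Computing the differences gives [2, 1].
The number of blocks of size exactly k is (#blocks of size ≥ k) − (#blocks of size ≥ k + 1), so the partition is: 1 block(s) of size 1, 1 block(s) of size 2.
In nonincreasing order the block sizes are [2, 1].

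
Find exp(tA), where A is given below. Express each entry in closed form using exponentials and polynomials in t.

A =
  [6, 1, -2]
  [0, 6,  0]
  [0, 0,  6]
e^{tA} =
  [exp(6*t), t*exp(6*t), -2*t*exp(6*t)]
  [0, exp(6*t), 0]
  [0, 0, exp(6*t)]

Strategy: write A = P · J · P⁻¹ where J is a Jordan canonical form, so e^{tA} = P · e^{tJ} · P⁻¹, and e^{tJ} can be computed block-by-block.

A has Jordan form
J =
  [6, 1, 0]
  [0, 6, 0]
  [0, 0, 6]
(up to reordering of blocks).

Per-block formulas:
  For a 1×1 block at λ = 6: exp(t · [6]) = [e^(6t)].
  For a 2×2 Jordan block J_2(6): exp(t · J_2(6)) = e^(6t)·(I + t·N), where N is the 2×2 nilpotent shift.

After assembling e^{tJ} and conjugating by P, we get:

e^{tA} =
  [exp(6*t), t*exp(6*t), -2*t*exp(6*t)]
  [0, exp(6*t), 0]
  [0, 0, exp(6*t)]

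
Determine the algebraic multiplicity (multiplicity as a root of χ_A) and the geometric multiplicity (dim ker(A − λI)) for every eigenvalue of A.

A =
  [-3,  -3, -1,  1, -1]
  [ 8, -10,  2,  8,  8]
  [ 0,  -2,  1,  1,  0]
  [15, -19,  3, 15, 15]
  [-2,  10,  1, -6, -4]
λ = -2: alg = 2, geom = 2; λ = 1: alg = 3, geom = 1

Step 1 — factor the characteristic polynomial to read off the algebraic multiplicities:
  χ_A(x) = (x - 1)^3*(x + 2)^2

Step 2 — compute geometric multiplicities via the rank-nullity identity g(λ) = n − rank(A − λI):
  rank(A − (-2)·I) = 3, so dim ker(A − (-2)·I) = n − 3 = 2
  rank(A − (1)·I) = 4, so dim ker(A − (1)·I) = n − 4 = 1

Summary:
  λ = -2: algebraic multiplicity = 2, geometric multiplicity = 2
  λ = 1: algebraic multiplicity = 3, geometric multiplicity = 1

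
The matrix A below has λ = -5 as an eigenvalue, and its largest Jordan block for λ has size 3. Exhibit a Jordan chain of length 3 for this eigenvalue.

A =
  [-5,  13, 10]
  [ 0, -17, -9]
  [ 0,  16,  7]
A Jordan chain for λ = -5 of length 3:
v_1 = (4, 0, 0)ᵀ
v_2 = (13, -12, 16)ᵀ
v_3 = (0, 1, 0)ᵀ

Let N = A − (-5)·I. We want v_3 with N^3 v_3 = 0 but N^2 v_3 ≠ 0; then v_{j-1} := N · v_j for j = 3, …, 2.

Pick v_3 = (0, 1, 0)ᵀ.
Then v_2 = N · v_3 = (13, -12, 16)ᵀ.
Then v_1 = N · v_2 = (4, 0, 0)ᵀ.

Sanity check: (A − (-5)·I) v_1 = (0, 0, 0)ᵀ = 0. ✓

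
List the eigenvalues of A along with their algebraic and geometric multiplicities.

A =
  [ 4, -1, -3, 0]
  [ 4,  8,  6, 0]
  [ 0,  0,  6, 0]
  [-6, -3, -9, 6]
λ = 6: alg = 4, geom = 3

Step 1 — factor the characteristic polynomial to read off the algebraic multiplicities:
  χ_A(x) = (x - 6)^4

Step 2 — compute geometric multiplicities via the rank-nullity identity g(λ) = n − rank(A − λI):
  rank(A − (6)·I) = 1, so dim ker(A − (6)·I) = n − 1 = 3

Summary:
  λ = 6: algebraic multiplicity = 4, geometric multiplicity = 3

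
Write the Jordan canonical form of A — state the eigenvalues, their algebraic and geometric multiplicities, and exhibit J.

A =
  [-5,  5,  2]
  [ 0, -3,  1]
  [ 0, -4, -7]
J_3(-5)

The characteristic polynomial is
  det(x·I − A) = x^3 + 15*x^2 + 75*x + 125 = (x + 5)^3

Eigenvalues and multiplicities (the geometric multiplicity of λ is n − rank(A − λI), which equals the number of Jordan blocks for λ):
  λ = -5: algebraic multiplicity = 3, geometric multiplicity = 1

Determining the block sizes for each eigenvalue:
  λ = -5: one block (gm = 1), so the single block has size am = 3 → block sizes [3]

Assembling the blocks gives a Jordan form
J =
  [-5,  1,  0]
  [ 0, -5,  1]
  [ 0,  0, -5]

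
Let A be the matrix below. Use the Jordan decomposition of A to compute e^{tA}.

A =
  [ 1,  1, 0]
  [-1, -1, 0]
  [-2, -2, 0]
e^{tA} =
  [t + 1, t, 0]
  [-t, 1 - t, 0]
  [-2*t, -2*t, 1]

Strategy: write A = P · J · P⁻¹ where J is a Jordan canonical form, so e^{tA} = P · e^{tJ} · P⁻¹, and e^{tJ} can be computed block-by-block.

A has Jordan form
J =
  [0, 1, 0]
  [0, 0, 0]
  [0, 0, 0]
(up to reordering of blocks).

Per-block formulas:
  For a 1×1 block at λ = 0: exp(t · [0]) = [e^(0t)].
  For a 2×2 Jordan block J_2(0): exp(t · J_2(0)) = e^(0t)·(I + t·N), where N is the 2×2 nilpotent shift.

After assembling e^{tJ} and conjugating by P, we get:

e^{tA} =
  [t + 1, t, 0]
  [-t, 1 - t, 0]
  [-2*t, -2*t, 1]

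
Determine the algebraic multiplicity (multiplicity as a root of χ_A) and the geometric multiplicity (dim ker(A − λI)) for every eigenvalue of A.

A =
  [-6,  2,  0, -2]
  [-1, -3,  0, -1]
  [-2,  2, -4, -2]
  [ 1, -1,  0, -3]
λ = -4: alg = 4, geom = 3

Step 1 — factor the characteristic polynomial to read off the algebraic multiplicities:
  χ_A(x) = (x + 4)^4

Step 2 — compute geometric multiplicities via the rank-nullity identity g(λ) = n − rank(A − λI):
  rank(A − (-4)·I) = 1, so dim ker(A − (-4)·I) = n − 1 = 3

Summary:
  λ = -4: algebraic multiplicity = 4, geometric multiplicity = 3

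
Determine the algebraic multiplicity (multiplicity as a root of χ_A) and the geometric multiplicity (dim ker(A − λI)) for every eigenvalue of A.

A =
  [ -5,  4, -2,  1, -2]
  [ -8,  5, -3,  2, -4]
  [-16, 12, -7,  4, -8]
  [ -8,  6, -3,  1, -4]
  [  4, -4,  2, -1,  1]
λ = -1: alg = 5, geom = 3

Step 1 — factor the characteristic polynomial to read off the algebraic multiplicities:
  χ_A(x) = (x + 1)^5

Step 2 — compute geometric multiplicities via the rank-nullity identity g(λ) = n − rank(A − λI):
  rank(A − (-1)·I) = 2, so dim ker(A − (-1)·I) = n − 2 = 3

Summary:
  λ = -1: algebraic multiplicity = 5, geometric multiplicity = 3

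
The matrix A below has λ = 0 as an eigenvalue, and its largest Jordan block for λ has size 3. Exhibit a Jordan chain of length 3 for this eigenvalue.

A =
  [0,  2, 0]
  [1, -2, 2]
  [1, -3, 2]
A Jordan chain for λ = 0 of length 3:
v_1 = (2, 0, -1)ᵀ
v_2 = (0, 1, 1)ᵀ
v_3 = (1, 0, 0)ᵀ

Let N = A − (0)·I. We want v_3 with N^3 v_3 = 0 but N^2 v_3 ≠ 0; then v_{j-1} := N · v_j for j = 3, …, 2.

Pick v_3 = (1, 0, 0)ᵀ.
Then v_2 = N · v_3 = (0, 1, 1)ᵀ.
Then v_1 = N · v_2 = (2, 0, -1)ᵀ.

Sanity check: (A − (0)·I) v_1 = (0, 0, 0)ᵀ = 0. ✓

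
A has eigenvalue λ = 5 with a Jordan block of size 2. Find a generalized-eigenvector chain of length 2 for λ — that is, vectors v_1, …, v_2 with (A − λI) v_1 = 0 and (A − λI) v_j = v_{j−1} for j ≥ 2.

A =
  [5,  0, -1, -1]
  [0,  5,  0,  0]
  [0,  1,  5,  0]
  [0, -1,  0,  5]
A Jordan chain for λ = 5 of length 2:
v_1 = (0, 0, 1, -1)ᵀ
v_2 = (0, 1, 0, 0)ᵀ

Let N = A − (5)·I. We want v_2 with N^2 v_2 = 0 but N^1 v_2 ≠ 0; then v_{j-1} := N · v_j for j = 2, …, 2.

Pick v_2 = (0, 1, 0, 0)ᵀ.
Then v_1 = N · v_2 = (0, 0, 1, -1)ᵀ.

Sanity check: (A − (5)·I) v_1 = (0, 0, 0, 0)ᵀ = 0. ✓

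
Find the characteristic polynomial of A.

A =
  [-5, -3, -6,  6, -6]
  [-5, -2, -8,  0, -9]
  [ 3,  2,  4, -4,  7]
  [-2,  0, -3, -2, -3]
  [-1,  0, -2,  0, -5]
x^5 + 10*x^4 + 40*x^3 + 80*x^2 + 80*x + 32

Expanding det(x·I − A) (e.g. by cofactor expansion or by noting that A is similar to its Jordan form J, which has the same characteristic polynomial as A) gives
  χ_A(x) = x^5 + 10*x^4 + 40*x^3 + 80*x^2 + 80*x + 32
which factors as (x + 2)^5. The eigenvalues (with algebraic multiplicities) are λ = -2 with multiplicity 5.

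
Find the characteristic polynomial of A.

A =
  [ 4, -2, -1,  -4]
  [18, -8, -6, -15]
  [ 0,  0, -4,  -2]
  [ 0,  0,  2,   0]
x^4 + 8*x^3 + 24*x^2 + 32*x + 16

Expanding det(x·I − A) (e.g. by cofactor expansion or by noting that A is similar to its Jordan form J, which has the same characteristic polynomial as A) gives
  χ_A(x) = x^4 + 8*x^3 + 24*x^2 + 32*x + 16
which factors as (x + 2)^4. The eigenvalues (with algebraic multiplicities) are λ = -2 with multiplicity 4.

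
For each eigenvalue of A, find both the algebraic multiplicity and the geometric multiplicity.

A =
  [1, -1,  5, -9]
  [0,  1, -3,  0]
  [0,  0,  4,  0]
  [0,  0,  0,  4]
λ = 1: alg = 2, geom = 1; λ = 4: alg = 2, geom = 2

Step 1 — factor the characteristic polynomial to read off the algebraic multiplicities:
  χ_A(x) = (x - 4)^2*(x - 1)^2

Step 2 — compute geometric multiplicities via the rank-nullity identity g(λ) = n − rank(A − λI):
  rank(A − (1)·I) = 3, so dim ker(A − (1)·I) = n − 3 = 1
  rank(A − (4)·I) = 2, so dim ker(A − (4)·I) = n − 2 = 2

Summary:
  λ = 1: algebraic multiplicity = 2, geometric multiplicity = 1
  λ = 4: algebraic multiplicity = 2, geometric multiplicity = 2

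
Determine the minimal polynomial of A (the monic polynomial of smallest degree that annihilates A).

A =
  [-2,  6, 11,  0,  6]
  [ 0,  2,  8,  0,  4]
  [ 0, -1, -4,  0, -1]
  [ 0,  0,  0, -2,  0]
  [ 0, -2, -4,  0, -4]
x^3 + 6*x^2 + 12*x + 8

The characteristic polynomial is χ_A(x) = (x + 2)^5, so the eigenvalues are known. The minimal polynomial is
  m_A(x) = Π_λ (x − λ)^{k_λ}
where k_λ is the size of the *largest* Jordan block for λ (equivalently, the smallest k with (A − λI)^k v = 0 for every generalised eigenvector v of λ).

  λ = -2: largest Jordan block has size 3, contributing (x + 2)^3

So m_A(x) = (x + 2)^3 = x^3 + 6*x^2 + 12*x + 8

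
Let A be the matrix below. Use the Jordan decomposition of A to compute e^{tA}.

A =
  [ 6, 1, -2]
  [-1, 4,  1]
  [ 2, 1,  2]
e^{tA} =
  [-t^2*exp(4*t)/2 + 2*t*exp(4*t) + exp(4*t), t*exp(4*t), t^2*exp(4*t)/2 - 2*t*exp(4*t)]
  [-t*exp(4*t), exp(4*t), t*exp(4*t)]
  [-t^2*exp(4*t)/2 + 2*t*exp(4*t), t*exp(4*t), t^2*exp(4*t)/2 - 2*t*exp(4*t) + exp(4*t)]

Strategy: write A = P · J · P⁻¹ where J is a Jordan canonical form, so e^{tA} = P · e^{tJ} · P⁻¹, and e^{tJ} can be computed block-by-block.

A has Jordan form
J =
  [4, 1, 0]
  [0, 4, 1]
  [0, 0, 4]
(up to reordering of blocks).

Per-block formulas:
  For a 3×3 Jordan block J_3(4): exp(t · J_3(4)) = e^(4t)·(I + t·N + (t^2/2)·N^2), where N is the 3×3 nilpotent shift.

After assembling e^{tJ} and conjugating by P, we get:

e^{tA} =
  [-t^2*exp(4*t)/2 + 2*t*exp(4*t) + exp(4*t), t*exp(4*t), t^2*exp(4*t)/2 - 2*t*exp(4*t)]
  [-t*exp(4*t), exp(4*t), t*exp(4*t)]
  [-t^2*exp(4*t)/2 + 2*t*exp(4*t), t*exp(4*t), t^2*exp(4*t)/2 - 2*t*exp(4*t) + exp(4*t)]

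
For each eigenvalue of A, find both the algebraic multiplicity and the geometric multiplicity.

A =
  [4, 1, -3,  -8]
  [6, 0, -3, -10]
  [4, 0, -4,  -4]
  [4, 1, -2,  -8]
λ = -2: alg = 4, geom = 2

Step 1 — factor the characteristic polynomial to read off the algebraic multiplicities:
  χ_A(x) = (x + 2)^4

Step 2 — compute geometric multiplicities via the rank-nullity identity g(λ) = n − rank(A − λI):
  rank(A − (-2)·I) = 2, so dim ker(A − (-2)·I) = n − 2 = 2

Summary:
  λ = -2: algebraic multiplicity = 4, geometric multiplicity = 2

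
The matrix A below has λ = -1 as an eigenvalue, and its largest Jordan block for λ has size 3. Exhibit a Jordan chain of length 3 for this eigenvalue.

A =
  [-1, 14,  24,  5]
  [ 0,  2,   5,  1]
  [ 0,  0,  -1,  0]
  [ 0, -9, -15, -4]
A Jordan chain for λ = -1 of length 3:
v_1 = (-3, 0, 0, 0)ᵀ
v_2 = (14, 3, 0, -9)ᵀ
v_3 = (0, 1, 0, 0)ᵀ

Let N = A − (-1)·I. We want v_3 with N^3 v_3 = 0 but N^2 v_3 ≠ 0; then v_{j-1} := N · v_j for j = 3, …, 2.

Pick v_3 = (0, 1, 0, 0)ᵀ.
Then v_2 = N · v_3 = (14, 3, 0, -9)ᵀ.
Then v_1 = N · v_2 = (-3, 0, 0, 0)ᵀ.

Sanity check: (A − (-1)·I) v_1 = (0, 0, 0, 0)ᵀ = 0. ✓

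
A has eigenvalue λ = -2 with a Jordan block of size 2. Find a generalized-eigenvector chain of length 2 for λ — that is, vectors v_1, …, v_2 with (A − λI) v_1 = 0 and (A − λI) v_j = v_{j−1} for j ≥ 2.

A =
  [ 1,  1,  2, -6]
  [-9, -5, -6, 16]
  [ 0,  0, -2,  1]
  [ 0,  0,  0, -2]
A Jordan chain for λ = -2 of length 2:
v_1 = (3, -9, 0, 0)ᵀ
v_2 = (1, 0, 0, 0)ᵀ

Let N = A − (-2)·I. We want v_2 with N^2 v_2 = 0 but N^1 v_2 ≠ 0; then v_{j-1} := N · v_j for j = 2, …, 2.

Pick v_2 = (1, 0, 0, 0)ᵀ.
Then v_1 = N · v_2 = (3, -9, 0, 0)ᵀ.

Sanity check: (A − (-2)·I) v_1 = (0, 0, 0, 0)ᵀ = 0. ✓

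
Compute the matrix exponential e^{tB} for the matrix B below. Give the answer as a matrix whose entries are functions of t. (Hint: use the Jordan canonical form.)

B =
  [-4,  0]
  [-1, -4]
e^{tB} =
  [exp(-4*t), 0]
  [-t*exp(-4*t), exp(-4*t)]

Strategy: write B = P · J · P⁻¹ where J is a Jordan canonical form, so e^{tB} = P · e^{tJ} · P⁻¹, and e^{tJ} can be computed block-by-block.

B has Jordan form
J =
  [-4,  1]
  [ 0, -4]
(up to reordering of blocks).

Per-block formulas:
  For a 2×2 Jordan block J_2(-4): exp(t · J_2(-4)) = e^(-4t)·(I + t·N), where N is the 2×2 nilpotent shift.

After assembling e^{tJ} and conjugating by P, we get:

e^{tB} =
  [exp(-4*t), 0]
  [-t*exp(-4*t), exp(-4*t)]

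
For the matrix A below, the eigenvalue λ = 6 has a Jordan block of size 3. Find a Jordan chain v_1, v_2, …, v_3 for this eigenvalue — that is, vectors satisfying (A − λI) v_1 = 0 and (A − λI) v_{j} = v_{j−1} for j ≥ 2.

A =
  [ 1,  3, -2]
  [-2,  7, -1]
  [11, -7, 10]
A Jordan chain for λ = 6 of length 3:
v_1 = (-3, -3, 3)ᵀ
v_2 = (-5, -2, 11)ᵀ
v_3 = (1, 0, 0)ᵀ

Let N = A − (6)·I. We want v_3 with N^3 v_3 = 0 but N^2 v_3 ≠ 0; then v_{j-1} := N · v_j for j = 3, …, 2.

Pick v_3 = (1, 0, 0)ᵀ.
Then v_2 = N · v_3 = (-5, -2, 11)ᵀ.
Then v_1 = N · v_2 = (-3, -3, 3)ᵀ.

Sanity check: (A − (6)·I) v_1 = (0, 0, 0)ᵀ = 0. ✓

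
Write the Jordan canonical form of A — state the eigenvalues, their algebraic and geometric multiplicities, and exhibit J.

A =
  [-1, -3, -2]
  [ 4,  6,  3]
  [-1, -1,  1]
J_3(2)

The characteristic polynomial is
  det(x·I − A) = x^3 - 6*x^2 + 12*x - 8 = (x - 2)^3

Eigenvalues and multiplicities (the geometric multiplicity of λ is n − rank(A − λI), which equals the number of Jordan blocks for λ):
  λ = 2: algebraic multiplicity = 3, geometric multiplicity = 1

Determining the block sizes for each eigenvalue:
  λ = 2: one block (gm = 1), so the single block has size am = 3 → block sizes [3]

Assembling the blocks gives a Jordan form
J =
  [2, 1, 0]
  [0, 2, 1]
  [0, 0, 2]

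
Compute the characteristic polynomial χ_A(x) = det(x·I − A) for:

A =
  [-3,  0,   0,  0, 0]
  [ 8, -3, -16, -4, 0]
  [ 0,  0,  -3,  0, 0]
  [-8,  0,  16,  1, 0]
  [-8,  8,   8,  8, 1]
x^5 + 7*x^4 + 10*x^3 - 18*x^2 - 27*x + 27

Expanding det(x·I − A) (e.g. by cofactor expansion or by noting that A is similar to its Jordan form J, which has the same characteristic polynomial as A) gives
  χ_A(x) = x^5 + 7*x^4 + 10*x^3 - 18*x^2 - 27*x + 27
which factors as (x - 1)^2*(x + 3)^3. The eigenvalues (with algebraic multiplicities) are λ = -3 with multiplicity 3, λ = 1 with multiplicity 2.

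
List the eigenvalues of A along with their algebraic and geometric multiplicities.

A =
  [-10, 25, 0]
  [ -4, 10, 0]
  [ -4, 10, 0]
λ = 0: alg = 3, geom = 2

Step 1 — factor the characteristic polynomial to read off the algebraic multiplicities:
  χ_A(x) = x^3

Step 2 — compute geometric multiplicities via the rank-nullity identity g(λ) = n − rank(A − λI):
  rank(A − (0)·I) = 1, so dim ker(A − (0)·I) = n − 1 = 2

Summary:
  λ = 0: algebraic multiplicity = 3, geometric multiplicity = 2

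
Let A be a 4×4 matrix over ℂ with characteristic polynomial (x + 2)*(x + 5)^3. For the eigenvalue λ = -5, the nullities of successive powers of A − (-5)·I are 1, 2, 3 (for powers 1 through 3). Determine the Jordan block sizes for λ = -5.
Block sizes for λ = -5: [3]

From the dimensions of kernels of powers, the number of Jordan blocks of size at least j is d_j − d_{j−1} where d_j = dim ker(N^j) (with d_0 = 0). Computing the differences gives [1, 1, 1].
The number of blocks of size exactly k is (#blocks of size ≥ k) − (#blocks of size ≥ k + 1), so the partition is: 1 block(s) of size 3.
In nonincreasing order the block sizes are [3].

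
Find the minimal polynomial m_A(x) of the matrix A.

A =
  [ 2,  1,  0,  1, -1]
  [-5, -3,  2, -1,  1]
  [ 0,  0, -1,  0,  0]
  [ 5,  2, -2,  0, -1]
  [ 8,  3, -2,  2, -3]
x^3 + 3*x^2 + 3*x + 1

The characteristic polynomial is χ_A(x) = (x + 1)^5, so the eigenvalues are known. The minimal polynomial is
  m_A(x) = Π_λ (x − λ)^{k_λ}
where k_λ is the size of the *largest* Jordan block for λ (equivalently, the smallest k with (A − λI)^k v = 0 for every generalised eigenvector v of λ).

  λ = -1: largest Jordan block has size 3, contributing (x + 1)^3

So m_A(x) = (x + 1)^3 = x^3 + 3*x^2 + 3*x + 1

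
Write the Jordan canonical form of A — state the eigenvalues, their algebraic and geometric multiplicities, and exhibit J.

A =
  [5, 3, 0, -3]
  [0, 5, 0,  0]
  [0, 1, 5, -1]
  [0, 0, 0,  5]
J_2(5) ⊕ J_1(5) ⊕ J_1(5)

The characteristic polynomial is
  det(x·I − A) = x^4 - 20*x^3 + 150*x^2 - 500*x + 625 = (x - 5)^4

Eigenvalues and multiplicities (the geometric multiplicity of λ is n − rank(A − λI), which equals the number of Jordan blocks for λ):
  λ = 5: algebraic multiplicity = 4, geometric multiplicity = 3

Determining the block sizes for each eigenvalue:
  λ = 5: 3 blocks summing to 4 forces exactly one block of size 2 and the rest size 1 → block sizes [2, 1, 1]

Assembling the blocks gives a Jordan form
J =
  [5, 1, 0, 0]
  [0, 5, 0, 0]
  [0, 0, 5, 0]
  [0, 0, 0, 5]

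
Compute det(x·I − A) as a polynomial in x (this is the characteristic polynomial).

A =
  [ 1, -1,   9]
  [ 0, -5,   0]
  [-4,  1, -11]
x^3 + 15*x^2 + 75*x + 125

Expanding det(x·I − A) (e.g. by cofactor expansion or by noting that A is similar to its Jordan form J, which has the same characteristic polynomial as A) gives
  χ_A(x) = x^3 + 15*x^2 + 75*x + 125
which factors as (x + 5)^3. The eigenvalues (with algebraic multiplicities) are λ = -5 with multiplicity 3.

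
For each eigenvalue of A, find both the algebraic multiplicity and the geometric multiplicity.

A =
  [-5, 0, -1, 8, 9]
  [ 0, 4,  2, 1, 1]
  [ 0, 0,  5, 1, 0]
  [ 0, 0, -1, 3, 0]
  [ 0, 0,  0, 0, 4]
λ = -5: alg = 1, geom = 1; λ = 4: alg = 4, geom = 2

Step 1 — factor the characteristic polynomial to read off the algebraic multiplicities:
  χ_A(x) = (x - 4)^4*(x + 5)

Step 2 — compute geometric multiplicities via the rank-nullity identity g(λ) = n − rank(A − λI):
  rank(A − (-5)·I) = 4, so dim ker(A − (-5)·I) = n − 4 = 1
  rank(A − (4)·I) = 3, so dim ker(A − (4)·I) = n − 3 = 2

Summary:
  λ = -5: algebraic multiplicity = 1, geometric multiplicity = 1
  λ = 4: algebraic multiplicity = 4, geometric multiplicity = 2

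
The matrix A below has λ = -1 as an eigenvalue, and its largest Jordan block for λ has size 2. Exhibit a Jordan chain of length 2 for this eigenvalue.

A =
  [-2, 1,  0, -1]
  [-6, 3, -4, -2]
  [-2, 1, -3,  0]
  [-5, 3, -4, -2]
A Jordan chain for λ = -1 of length 2:
v_1 = (-1, -6, -2, -5)ᵀ
v_2 = (1, 0, 0, 0)ᵀ

Let N = A − (-1)·I. We want v_2 with N^2 v_2 = 0 but N^1 v_2 ≠ 0; then v_{j-1} := N · v_j for j = 2, …, 2.

Pick v_2 = (1, 0, 0, 0)ᵀ.
Then v_1 = N · v_2 = (-1, -6, -2, -5)ᵀ.

Sanity check: (A − (-1)·I) v_1 = (0, 0, 0, 0)ᵀ = 0. ✓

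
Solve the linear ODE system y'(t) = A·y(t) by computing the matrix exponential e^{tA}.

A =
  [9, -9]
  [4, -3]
e^{tA} =
  [6*t*exp(3*t) + exp(3*t), -9*t*exp(3*t)]
  [4*t*exp(3*t), -6*t*exp(3*t) + exp(3*t)]

Strategy: write A = P · J · P⁻¹ where J is a Jordan canonical form, so e^{tA} = P · e^{tJ} · P⁻¹, and e^{tJ} can be computed block-by-block.

A has Jordan form
J =
  [3, 1]
  [0, 3]
(up to reordering of blocks).

Per-block formulas:
  For a 2×2 Jordan block J_2(3): exp(t · J_2(3)) = e^(3t)·(I + t·N), where N is the 2×2 nilpotent shift.

After assembling e^{tJ} and conjugating by P, we get:

e^{tA} =
  [6*t*exp(3*t) + exp(3*t), -9*t*exp(3*t)]
  [4*t*exp(3*t), -6*t*exp(3*t) + exp(3*t)]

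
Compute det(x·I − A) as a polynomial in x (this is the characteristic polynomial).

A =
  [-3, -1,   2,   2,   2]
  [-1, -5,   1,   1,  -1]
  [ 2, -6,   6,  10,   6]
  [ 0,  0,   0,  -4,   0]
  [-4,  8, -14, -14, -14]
x^5 + 20*x^4 + 160*x^3 + 640*x^2 + 1280*x + 1024

Expanding det(x·I − A) (e.g. by cofactor expansion or by noting that A is similar to its Jordan form J, which has the same characteristic polynomial as A) gives
  χ_A(x) = x^5 + 20*x^4 + 160*x^3 + 640*x^2 + 1280*x + 1024
which factors as (x + 4)^5. The eigenvalues (with algebraic multiplicities) are λ = -4 with multiplicity 5.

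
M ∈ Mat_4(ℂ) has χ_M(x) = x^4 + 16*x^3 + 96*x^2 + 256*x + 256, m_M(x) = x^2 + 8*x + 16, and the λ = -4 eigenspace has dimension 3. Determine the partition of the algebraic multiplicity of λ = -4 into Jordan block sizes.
Block sizes for λ = -4: [2, 1, 1]

Step 1 — from the characteristic polynomial, algebraic multiplicity of λ = -4 is 4. From dim ker(M − (-4)·I) = 3, there are exactly 3 Jordan blocks for λ = -4.
Step 2 — from the minimal polynomial, the factor (x + 4)^2 tells us the largest block for λ = -4 has size 2.
Step 3 — with total size 4, 3 blocks, and largest block 2, the block sizes (in nonincreasing order) are [2, 1, 1].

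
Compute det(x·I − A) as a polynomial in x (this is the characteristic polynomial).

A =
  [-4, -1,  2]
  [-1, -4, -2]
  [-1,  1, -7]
x^3 + 15*x^2 + 75*x + 125

Expanding det(x·I − A) (e.g. by cofactor expansion or by noting that A is similar to its Jordan form J, which has the same characteristic polynomial as A) gives
  χ_A(x) = x^3 + 15*x^2 + 75*x + 125
which factors as (x + 5)^3. The eigenvalues (with algebraic multiplicities) are λ = -5 with multiplicity 3.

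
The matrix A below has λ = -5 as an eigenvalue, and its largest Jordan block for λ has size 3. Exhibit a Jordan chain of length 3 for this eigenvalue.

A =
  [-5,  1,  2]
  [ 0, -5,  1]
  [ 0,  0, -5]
A Jordan chain for λ = -5 of length 3:
v_1 = (1, 0, 0)ᵀ
v_2 = (2, 1, 0)ᵀ
v_3 = (0, 0, 1)ᵀ

Let N = A − (-5)·I. We want v_3 with N^3 v_3 = 0 but N^2 v_3 ≠ 0; then v_{j-1} := N · v_j for j = 3, …, 2.

Pick v_3 = (0, 0, 1)ᵀ.
Then v_2 = N · v_3 = (2, 1, 0)ᵀ.
Then v_1 = N · v_2 = (1, 0, 0)ᵀ.

Sanity check: (A − (-5)·I) v_1 = (0, 0, 0)ᵀ = 0. ✓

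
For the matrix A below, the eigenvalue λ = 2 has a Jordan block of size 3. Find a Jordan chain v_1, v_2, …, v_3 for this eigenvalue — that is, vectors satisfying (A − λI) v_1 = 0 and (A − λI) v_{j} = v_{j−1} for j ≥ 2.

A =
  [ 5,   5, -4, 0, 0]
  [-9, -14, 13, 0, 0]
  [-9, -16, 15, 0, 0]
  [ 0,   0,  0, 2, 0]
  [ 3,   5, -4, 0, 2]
A Jordan chain for λ = 2 of length 3:
v_1 = (-1, 3, 3, 0, -1)ᵀ
v_2 = (5, -16, -16, 0, 5)ᵀ
v_3 = (0, 1, 0, 0, 0)ᵀ

Let N = A − (2)·I. We want v_3 with N^3 v_3 = 0 but N^2 v_3 ≠ 0; then v_{j-1} := N · v_j for j = 3, …, 2.

Pick v_3 = (0, 1, 0, 0, 0)ᵀ.
Then v_2 = N · v_3 = (5, -16, -16, 0, 5)ᵀ.
Then v_1 = N · v_2 = (-1, 3, 3, 0, -1)ᵀ.

Sanity check: (A − (2)·I) v_1 = (0, 0, 0, 0, 0)ᵀ = 0. ✓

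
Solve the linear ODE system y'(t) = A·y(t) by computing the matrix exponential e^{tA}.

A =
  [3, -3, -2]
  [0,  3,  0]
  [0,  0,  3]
e^{tA} =
  [exp(3*t), -3*t*exp(3*t), -2*t*exp(3*t)]
  [0, exp(3*t), 0]
  [0, 0, exp(3*t)]

Strategy: write A = P · J · P⁻¹ where J is a Jordan canonical form, so e^{tA} = P · e^{tJ} · P⁻¹, and e^{tJ} can be computed block-by-block.

A has Jordan form
J =
  [3, 1, 0]
  [0, 3, 0]
  [0, 0, 3]
(up to reordering of blocks).

Per-block formulas:
  For a 2×2 Jordan block J_2(3): exp(t · J_2(3)) = e^(3t)·(I + t·N), where N is the 2×2 nilpotent shift.
  For a 1×1 block at λ = 3: exp(t · [3]) = [e^(3t)].

After assembling e^{tJ} and conjugating by P, we get:

e^{tA} =
  [exp(3*t), -3*t*exp(3*t), -2*t*exp(3*t)]
  [0, exp(3*t), 0]
  [0, 0, exp(3*t)]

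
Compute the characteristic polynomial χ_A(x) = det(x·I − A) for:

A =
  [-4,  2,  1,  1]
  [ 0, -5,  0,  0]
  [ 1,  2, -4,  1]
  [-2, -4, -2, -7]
x^4 + 20*x^3 + 150*x^2 + 500*x + 625

Expanding det(x·I − A) (e.g. by cofactor expansion or by noting that A is similar to its Jordan form J, which has the same characteristic polynomial as A) gives
  χ_A(x) = x^4 + 20*x^3 + 150*x^2 + 500*x + 625
which factors as (x + 5)^4. The eigenvalues (with algebraic multiplicities) are λ = -5 with multiplicity 4.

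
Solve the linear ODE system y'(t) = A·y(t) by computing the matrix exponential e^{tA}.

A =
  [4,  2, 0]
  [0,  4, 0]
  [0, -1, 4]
e^{tA} =
  [exp(4*t), 2*t*exp(4*t), 0]
  [0, exp(4*t), 0]
  [0, -t*exp(4*t), exp(4*t)]

Strategy: write A = P · J · P⁻¹ where J is a Jordan canonical form, so e^{tA} = P · e^{tJ} · P⁻¹, and e^{tJ} can be computed block-by-block.

A has Jordan form
J =
  [4, 1, 0]
  [0, 4, 0]
  [0, 0, 4]
(up to reordering of blocks).

Per-block formulas:
  For a 2×2 Jordan block J_2(4): exp(t · J_2(4)) = e^(4t)·(I + t·N), where N is the 2×2 nilpotent shift.
  For a 1×1 block at λ = 4: exp(t · [4]) = [e^(4t)].

After assembling e^{tJ} and conjugating by P, we get:

e^{tA} =
  [exp(4*t), 2*t*exp(4*t), 0]
  [0, exp(4*t), 0]
  [0, -t*exp(4*t), exp(4*t)]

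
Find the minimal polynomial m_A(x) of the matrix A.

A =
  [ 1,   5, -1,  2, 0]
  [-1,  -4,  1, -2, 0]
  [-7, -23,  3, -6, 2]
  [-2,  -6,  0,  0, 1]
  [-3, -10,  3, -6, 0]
x^3

The characteristic polynomial is χ_A(x) = x^5, so the eigenvalues are known. The minimal polynomial is
  m_A(x) = Π_λ (x − λ)^{k_λ}
where k_λ is the size of the *largest* Jordan block for λ (equivalently, the smallest k with (A − λI)^k v = 0 for every generalised eigenvector v of λ).

  λ = 0: largest Jordan block has size 3, contributing (x − 0)^3

So m_A(x) = x^3 = x^3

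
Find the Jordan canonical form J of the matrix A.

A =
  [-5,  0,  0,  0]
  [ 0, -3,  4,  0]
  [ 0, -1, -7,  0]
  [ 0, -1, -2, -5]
J_2(-5) ⊕ J_1(-5) ⊕ J_1(-5)

The characteristic polynomial is
  det(x·I − A) = x^4 + 20*x^3 + 150*x^2 + 500*x + 625 = (x + 5)^4

Eigenvalues and multiplicities (the geometric multiplicity of λ is n − rank(A − λI), which equals the number of Jordan blocks for λ):
  λ = -5: algebraic multiplicity = 4, geometric multiplicity = 3

Determining the block sizes for each eigenvalue:
  λ = -5: 3 blocks summing to 4 forces exactly one block of size 2 and the rest size 1 → block sizes [2, 1, 1]

Assembling the blocks gives a Jordan form
J =
  [-5,  1,  0,  0]
  [ 0, -5,  0,  0]
  [ 0,  0, -5,  0]
  [ 0,  0,  0, -5]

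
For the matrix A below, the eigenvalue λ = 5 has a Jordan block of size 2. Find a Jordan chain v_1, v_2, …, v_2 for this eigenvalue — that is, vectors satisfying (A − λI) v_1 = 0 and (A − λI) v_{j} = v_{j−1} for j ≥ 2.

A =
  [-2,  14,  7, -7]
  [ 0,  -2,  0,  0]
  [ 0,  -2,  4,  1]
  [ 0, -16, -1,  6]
A Jordan chain for λ = 5 of length 2:
v_1 = (0, 0, -1, -1)ᵀ
v_2 = (1, 0, 1, 0)ᵀ

Let N = A − (5)·I. We want v_2 with N^2 v_2 = 0 but N^1 v_2 ≠ 0; then v_{j-1} := N · v_j for j = 2, …, 2.

Pick v_2 = (1, 0, 1, 0)ᵀ.
Then v_1 = N · v_2 = (0, 0, -1, -1)ᵀ.

Sanity check: (A − (5)·I) v_1 = (0, 0, 0, 0)ᵀ = 0. ✓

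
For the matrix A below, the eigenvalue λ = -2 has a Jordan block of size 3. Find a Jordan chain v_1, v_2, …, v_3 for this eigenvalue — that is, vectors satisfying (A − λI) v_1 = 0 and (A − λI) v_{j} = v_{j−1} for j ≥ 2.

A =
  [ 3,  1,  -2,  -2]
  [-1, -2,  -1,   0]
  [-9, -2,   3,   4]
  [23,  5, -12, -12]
A Jordan chain for λ = -2 of length 3:
v_1 = (-4, 4, 4, -12)ᵀ
v_2 = (5, -1, -9, 23)ᵀ
v_3 = (1, 0, 0, 0)ᵀ

Let N = A − (-2)·I. We want v_3 with N^3 v_3 = 0 but N^2 v_3 ≠ 0; then v_{j-1} := N · v_j for j = 3, …, 2.

Pick v_3 = (1, 0, 0, 0)ᵀ.
Then v_2 = N · v_3 = (5, -1, -9, 23)ᵀ.
Then v_1 = N · v_2 = (-4, 4, 4, -12)ᵀ.

Sanity check: (A − (-2)·I) v_1 = (0, 0, 0, 0)ᵀ = 0. ✓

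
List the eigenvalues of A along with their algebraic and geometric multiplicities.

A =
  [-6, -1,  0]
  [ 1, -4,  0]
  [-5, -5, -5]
λ = -5: alg = 3, geom = 2

Step 1 — factor the characteristic polynomial to read off the algebraic multiplicities:
  χ_A(x) = (x + 5)^3

Step 2 — compute geometric multiplicities via the rank-nullity identity g(λ) = n − rank(A − λI):
  rank(A − (-5)·I) = 1, so dim ker(A − (-5)·I) = n − 1 = 2

Summary:
  λ = -5: algebraic multiplicity = 3, geometric multiplicity = 2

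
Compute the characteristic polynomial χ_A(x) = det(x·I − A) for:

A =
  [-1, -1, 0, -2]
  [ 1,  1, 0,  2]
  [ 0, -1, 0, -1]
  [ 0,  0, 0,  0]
x^4

Expanding det(x·I − A) (e.g. by cofactor expansion or by noting that A is similar to its Jordan form J, which has the same characteristic polynomial as A) gives
  χ_A(x) = x^4
which factors as x^4. The eigenvalues (with algebraic multiplicities) are λ = 0 with multiplicity 4.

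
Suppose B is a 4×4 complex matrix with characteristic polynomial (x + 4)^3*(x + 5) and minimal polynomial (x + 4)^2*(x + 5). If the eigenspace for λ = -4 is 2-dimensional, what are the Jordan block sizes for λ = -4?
Block sizes for λ = -4: [2, 1]

Step 1 — from the characteristic polynomial, algebraic multiplicity of λ = -4 is 3. From dim ker(B − (-4)·I) = 2, there are exactly 2 Jordan blocks for λ = -4.
Step 2 — from the minimal polynomial, the factor (x + 4)^2 tells us the largest block for λ = -4 has size 2.
Step 3 — with total size 3, 2 blocks, and largest block 2, the block sizes (in nonincreasing order) are [2, 1].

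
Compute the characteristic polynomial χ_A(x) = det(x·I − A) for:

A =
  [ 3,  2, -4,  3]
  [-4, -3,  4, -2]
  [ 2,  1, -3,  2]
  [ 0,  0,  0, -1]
x^4 + 4*x^3 + 6*x^2 + 4*x + 1

Expanding det(x·I − A) (e.g. by cofactor expansion or by noting that A is similar to its Jordan form J, which has the same characteristic polynomial as A) gives
  χ_A(x) = x^4 + 4*x^3 + 6*x^2 + 4*x + 1
which factors as (x + 1)^4. The eigenvalues (with algebraic multiplicities) are λ = -1 with multiplicity 4.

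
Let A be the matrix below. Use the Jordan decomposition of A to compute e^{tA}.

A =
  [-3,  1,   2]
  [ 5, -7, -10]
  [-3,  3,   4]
e^{tA} =
  [-t*exp(-2*t) + exp(-2*t), t*exp(-2*t), 2*t*exp(-2*t)]
  [5*t*exp(-2*t), -5*t*exp(-2*t) + exp(-2*t), -10*t*exp(-2*t)]
  [-3*t*exp(-2*t), 3*t*exp(-2*t), 6*t*exp(-2*t) + exp(-2*t)]

Strategy: write A = P · J · P⁻¹ where J is a Jordan canonical form, so e^{tA} = P · e^{tJ} · P⁻¹, and e^{tJ} can be computed block-by-block.

A has Jordan form
J =
  [-2,  1,  0]
  [ 0, -2,  0]
  [ 0,  0, -2]
(up to reordering of blocks).

Per-block formulas:
  For a 2×2 Jordan block J_2(-2): exp(t · J_2(-2)) = e^(-2t)·(I + t·N), where N is the 2×2 nilpotent shift.
  For a 1×1 block at λ = -2: exp(t · [-2]) = [e^(-2t)].

After assembling e^{tJ} and conjugating by P, we get:

e^{tA} =
  [-t*exp(-2*t) + exp(-2*t), t*exp(-2*t), 2*t*exp(-2*t)]
  [5*t*exp(-2*t), -5*t*exp(-2*t) + exp(-2*t), -10*t*exp(-2*t)]
  [-3*t*exp(-2*t), 3*t*exp(-2*t), 6*t*exp(-2*t) + exp(-2*t)]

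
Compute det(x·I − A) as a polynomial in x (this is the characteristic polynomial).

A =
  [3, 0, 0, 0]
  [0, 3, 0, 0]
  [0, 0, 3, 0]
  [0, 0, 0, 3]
x^4 - 12*x^3 + 54*x^2 - 108*x + 81

Expanding det(x·I − A) (e.g. by cofactor expansion or by noting that A is similar to its Jordan form J, which has the same characteristic polynomial as A) gives
  χ_A(x) = x^4 - 12*x^3 + 54*x^2 - 108*x + 81
which factors as (x - 3)^4. The eigenvalues (with algebraic multiplicities) are λ = 3 with multiplicity 4.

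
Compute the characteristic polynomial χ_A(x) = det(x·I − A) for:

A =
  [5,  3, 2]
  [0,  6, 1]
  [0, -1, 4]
x^3 - 15*x^2 + 75*x - 125

Expanding det(x·I − A) (e.g. by cofactor expansion or by noting that A is similar to its Jordan form J, which has the same characteristic polynomial as A) gives
  χ_A(x) = x^3 - 15*x^2 + 75*x - 125
which factors as (x - 5)^3. The eigenvalues (with algebraic multiplicities) are λ = 5 with multiplicity 3.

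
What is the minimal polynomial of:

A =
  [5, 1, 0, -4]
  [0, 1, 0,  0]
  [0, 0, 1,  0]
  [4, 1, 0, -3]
x^2 - 2*x + 1

The characteristic polynomial is χ_A(x) = (x - 1)^4, so the eigenvalues are known. The minimal polynomial is
  m_A(x) = Π_λ (x − λ)^{k_λ}
where k_λ is the size of the *largest* Jordan block for λ (equivalently, the smallest k with (A − λI)^k v = 0 for every generalised eigenvector v of λ).

  λ = 1: largest Jordan block has size 2, contributing (x − 1)^2

So m_A(x) = (x - 1)^2 = x^2 - 2*x + 1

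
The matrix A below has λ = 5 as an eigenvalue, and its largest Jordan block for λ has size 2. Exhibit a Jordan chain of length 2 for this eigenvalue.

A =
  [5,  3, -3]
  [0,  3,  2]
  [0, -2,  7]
A Jordan chain for λ = 5 of length 2:
v_1 = (3, -2, -2)ᵀ
v_2 = (0, 1, 0)ᵀ

Let N = A − (5)·I. We want v_2 with N^2 v_2 = 0 but N^1 v_2 ≠ 0; then v_{j-1} := N · v_j for j = 2, …, 2.

Pick v_2 = (0, 1, 0)ᵀ.
Then v_1 = N · v_2 = (3, -2, -2)ᵀ.

Sanity check: (A − (5)·I) v_1 = (0, 0, 0)ᵀ = 0. ✓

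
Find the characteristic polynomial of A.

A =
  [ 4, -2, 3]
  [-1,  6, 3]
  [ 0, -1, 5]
x^3 - 15*x^2 + 75*x - 125

Expanding det(x·I − A) (e.g. by cofactor expansion or by noting that A is similar to its Jordan form J, which has the same characteristic polynomial as A) gives
  χ_A(x) = x^3 - 15*x^2 + 75*x - 125
which factors as (x - 5)^3. The eigenvalues (with algebraic multiplicities) are λ = 5 with multiplicity 3.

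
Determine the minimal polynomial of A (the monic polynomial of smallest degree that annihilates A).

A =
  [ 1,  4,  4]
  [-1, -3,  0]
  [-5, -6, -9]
x^3 + 11*x^2 + 39*x + 45

The characteristic polynomial is χ_A(x) = (x + 3)^2*(x + 5), so the eigenvalues are known. The minimal polynomial is
  m_A(x) = Π_λ (x − λ)^{k_λ}
where k_λ is the size of the *largest* Jordan block for λ (equivalently, the smallest k with (A − λI)^k v = 0 for every generalised eigenvector v of λ).

  λ = -5: largest Jordan block has size 1, contributing (x + 5)
  λ = -3: largest Jordan block has size 2, contributing (x + 3)^2

So m_A(x) = (x + 3)^2*(x + 5) = x^3 + 11*x^2 + 39*x + 45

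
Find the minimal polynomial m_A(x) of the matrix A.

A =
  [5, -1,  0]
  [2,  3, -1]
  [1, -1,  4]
x^3 - 12*x^2 + 48*x - 64

The characteristic polynomial is χ_A(x) = (x - 4)^3, so the eigenvalues are known. The minimal polynomial is
  m_A(x) = Π_λ (x − λ)^{k_λ}
where k_λ is the size of the *largest* Jordan block for λ (equivalently, the smallest k with (A − λI)^k v = 0 for every generalised eigenvector v of λ).

  λ = 4: largest Jordan block has size 3, contributing (x − 4)^3

So m_A(x) = (x - 4)^3 = x^3 - 12*x^2 + 48*x - 64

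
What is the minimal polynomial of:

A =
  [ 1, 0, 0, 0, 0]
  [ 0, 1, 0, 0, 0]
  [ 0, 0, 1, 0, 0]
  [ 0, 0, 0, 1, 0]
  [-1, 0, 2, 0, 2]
x^2 - 3*x + 2

The characteristic polynomial is χ_A(x) = (x - 2)*(x - 1)^4, so the eigenvalues are known. The minimal polynomial is
  m_A(x) = Π_λ (x − λ)^{k_λ}
where k_λ is the size of the *largest* Jordan block for λ (equivalently, the smallest k with (A − λI)^k v = 0 for every generalised eigenvector v of λ).

  λ = 1: largest Jordan block has size 1, contributing (x − 1)
  λ = 2: largest Jordan block has size 1, contributing (x − 2)

So m_A(x) = (x - 2)*(x - 1) = x^2 - 3*x + 2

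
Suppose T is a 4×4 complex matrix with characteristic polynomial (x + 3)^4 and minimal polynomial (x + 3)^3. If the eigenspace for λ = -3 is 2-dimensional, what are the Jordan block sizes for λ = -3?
Block sizes for λ = -3: [3, 1]

Step 1 — from the characteristic polynomial, algebraic multiplicity of λ = -3 is 4. From dim ker(T − (-3)·I) = 2, there are exactly 2 Jordan blocks for λ = -3.
Step 2 — from the minimal polynomial, the factor (x + 3)^3 tells us the largest block for λ = -3 has size 3.
Step 3 — with total size 4, 2 blocks, and largest block 3, the block sizes (in nonincreasing order) are [3, 1].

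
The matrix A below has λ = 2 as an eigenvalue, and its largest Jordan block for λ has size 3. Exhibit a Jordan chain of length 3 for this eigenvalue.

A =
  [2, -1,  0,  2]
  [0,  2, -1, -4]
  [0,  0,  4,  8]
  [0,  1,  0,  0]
A Jordan chain for λ = 2 of length 3:
v_1 = (2, -4, 8, -2)ᵀ
v_2 = (-1, 0, 0, 1)ᵀ
v_3 = (0, 1, 0, 0)ᵀ

Let N = A − (2)·I. We want v_3 with N^3 v_3 = 0 but N^2 v_3 ≠ 0; then v_{j-1} := N · v_j for j = 3, …, 2.

Pick v_3 = (0, 1, 0, 0)ᵀ.
Then v_2 = N · v_3 = (-1, 0, 0, 1)ᵀ.
Then v_1 = N · v_2 = (2, -4, 8, -2)ᵀ.

Sanity check: (A − (2)·I) v_1 = (0, 0, 0, 0)ᵀ = 0. ✓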